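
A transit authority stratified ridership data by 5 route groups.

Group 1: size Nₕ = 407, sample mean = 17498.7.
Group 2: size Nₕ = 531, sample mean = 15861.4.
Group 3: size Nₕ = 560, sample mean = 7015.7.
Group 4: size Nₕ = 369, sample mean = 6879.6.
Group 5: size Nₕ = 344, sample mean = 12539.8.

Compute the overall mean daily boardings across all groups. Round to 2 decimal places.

11906.57

x̄_st = (Σ Nₕx̄ₕ) / (Σ Nₕ) = (407·17498.7 + 531·15861.4 + 560·7015.7 + 369·6879.6 + 344·12539.8) / 2211
= 26325429.9 / 2211 = 11906.5716... → 11906.57.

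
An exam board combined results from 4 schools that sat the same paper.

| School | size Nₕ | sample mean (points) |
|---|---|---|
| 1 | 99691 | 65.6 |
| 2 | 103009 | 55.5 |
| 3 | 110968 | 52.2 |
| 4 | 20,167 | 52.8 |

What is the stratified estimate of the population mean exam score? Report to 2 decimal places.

57.26

x̄_st = (Σ Nₕx̄ₕ) / (Σ Nₕ) = (99691·65.6 + 103009·55.5 + 110968·52.2 + 20167·52.8) / 333835
= 19114076.3 / 333835 = 57.2561... → 57.26.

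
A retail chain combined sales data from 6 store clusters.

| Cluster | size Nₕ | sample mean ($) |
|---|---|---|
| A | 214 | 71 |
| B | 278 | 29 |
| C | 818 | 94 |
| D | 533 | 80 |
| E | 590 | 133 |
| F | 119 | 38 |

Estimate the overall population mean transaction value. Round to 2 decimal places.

88.47

N = 2552; weights Wₕ = Nₕ/N = (0.0839, 0.1089, 0.3205, 0.2089, 0.2312, 0.0466).
x̄_st = Σ Wₕ·x̄ₕ = 0.0839·71 + 0.1089·29 + 0.3205·94 + 0.2089·80 + 0.2312·133 + 0.0466·38 ≈ 88.4718...
→ 88.47.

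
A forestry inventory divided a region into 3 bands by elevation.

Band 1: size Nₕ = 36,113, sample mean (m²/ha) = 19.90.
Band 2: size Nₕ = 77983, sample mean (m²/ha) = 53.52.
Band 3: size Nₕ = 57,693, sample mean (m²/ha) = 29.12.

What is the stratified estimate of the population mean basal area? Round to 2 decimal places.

38.26

x̄_st = (Σ Nₕx̄ₕ) / (Σ Nₕ) = (36113·19.90 + 77983·53.52 + 57693·29.12) / 171789
= 6572319.02 / 171789 = 38.2581... → 38.26.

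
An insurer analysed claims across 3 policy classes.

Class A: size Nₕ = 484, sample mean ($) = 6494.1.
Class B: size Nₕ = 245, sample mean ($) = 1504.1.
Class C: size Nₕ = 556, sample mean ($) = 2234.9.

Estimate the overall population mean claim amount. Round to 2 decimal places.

N = 484 + 245 + 556 = 1285.
The stratified mean weights each stratum mean by its population share Nₕ/N.
Σ Nₕx̄ₕ = 484·6494.1 + 245·1504.1 + 556·2234.9 = 3143144.4 + 368504.5 + 1242604.4 = 4754253.3.
Divide by N: 4754253.3 / 1285 = 3699.8080... → 3699.81.

3699.81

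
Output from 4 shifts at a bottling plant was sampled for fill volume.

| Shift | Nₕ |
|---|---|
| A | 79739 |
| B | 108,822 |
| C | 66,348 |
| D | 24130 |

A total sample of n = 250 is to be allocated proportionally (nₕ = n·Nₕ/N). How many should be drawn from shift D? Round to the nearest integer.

N = 79739 + 108822 + 66348 + 24130 = 279039.
n_D = 250·24130/279039 = 21.619... → 22.

22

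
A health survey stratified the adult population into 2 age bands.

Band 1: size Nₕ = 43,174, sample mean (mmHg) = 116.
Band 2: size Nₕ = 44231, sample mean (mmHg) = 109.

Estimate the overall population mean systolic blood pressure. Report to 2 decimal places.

x̄_st = (Σ Nₕx̄ₕ) / (Σ Nₕ) = (43174·116 + 44231·109) / 87405
= 9829363 / 87405 = 112.4577... → 112.46.

112.46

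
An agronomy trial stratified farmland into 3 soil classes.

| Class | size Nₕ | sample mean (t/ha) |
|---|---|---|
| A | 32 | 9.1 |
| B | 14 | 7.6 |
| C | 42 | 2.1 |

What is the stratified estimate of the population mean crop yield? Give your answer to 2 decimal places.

x̄_st = (Σ Nₕx̄ₕ) / (Σ Nₕ) = (32·9.1 + 14·7.6 + 42·2.1) / 88
= 485.8 / 88 = 5.5205... → 5.52.

5.52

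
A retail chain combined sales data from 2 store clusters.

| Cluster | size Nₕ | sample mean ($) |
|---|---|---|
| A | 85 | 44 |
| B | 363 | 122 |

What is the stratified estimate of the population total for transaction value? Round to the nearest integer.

48026

Population total = Σ Nₕ·x̄ₕ (each stratum's size times its mean).
85·44 + 363·122 = 3740 + 44286 = 48026.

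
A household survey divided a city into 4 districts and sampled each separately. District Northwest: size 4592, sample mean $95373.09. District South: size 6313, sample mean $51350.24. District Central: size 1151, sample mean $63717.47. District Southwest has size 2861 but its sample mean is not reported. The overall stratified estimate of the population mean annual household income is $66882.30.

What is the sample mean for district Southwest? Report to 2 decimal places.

56699.46

N = 4592 + 6313 + 1151 + 2861 = 14917.
Overall total = μ·N = 66882.30·14917 = 997683269.1.
Subtract the known strata: 4592·95373.09 + 6313·51350.24 + 1151·63717.47 = 835466102.37.
Remaining total for district Southwest: 997683269.1 − 835466102.37 = 162217166.73.
Divide by its size: 162217166.73 / 2861 = 56699.4641... → 56699.46.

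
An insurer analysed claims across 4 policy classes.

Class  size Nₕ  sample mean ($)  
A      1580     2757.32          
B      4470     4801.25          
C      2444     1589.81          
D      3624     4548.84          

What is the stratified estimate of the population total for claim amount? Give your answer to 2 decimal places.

46188644.90

A: 1580·2757.32 = 4356565.6
B: 4470·4801.25 = 21461587.5
C: 2444·1589.81 = 3885495.64
D: 3624·4548.84 = 16484996.16
τ̂ = Σ Nₕx̄ₕ = 46188644.90.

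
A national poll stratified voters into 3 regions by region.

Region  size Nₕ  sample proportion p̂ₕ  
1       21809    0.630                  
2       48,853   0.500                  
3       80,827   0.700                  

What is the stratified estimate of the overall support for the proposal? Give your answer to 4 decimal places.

0.6254

Wₕ = Nₕ/N with N = 151489: 0.1440, 0.3225, 0.5336.
p̂_st = 0.1440·0.630 + 0.3225·0.500 + 0.5336·0.700 ≈ 0.625425... → 0.6254.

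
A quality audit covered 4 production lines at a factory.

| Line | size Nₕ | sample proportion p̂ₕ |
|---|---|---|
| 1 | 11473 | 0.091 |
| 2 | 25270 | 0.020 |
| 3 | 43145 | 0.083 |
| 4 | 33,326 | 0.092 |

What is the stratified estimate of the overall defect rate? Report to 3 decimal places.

0.072

N = 11473 + 25270 + 43145 + 33326 = 113214.
Overall proportion = Σ (Nₕ/N)·p̂ₕ.
Σ Nₕp̂ₕ = 1044.043 + 505.4 + 3581.035 + 3065.992 = 8196.47.
8196.47 / 113214 = 0.07240... → 0.072.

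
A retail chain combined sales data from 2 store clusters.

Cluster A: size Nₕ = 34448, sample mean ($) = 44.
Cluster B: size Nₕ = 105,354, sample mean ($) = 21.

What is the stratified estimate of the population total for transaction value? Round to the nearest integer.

Estimate total by summing Nₕ·x̄ₕ over strata.
34448·44 + 105354·21 = 1515712 + 2212434 = 3728146.

3728146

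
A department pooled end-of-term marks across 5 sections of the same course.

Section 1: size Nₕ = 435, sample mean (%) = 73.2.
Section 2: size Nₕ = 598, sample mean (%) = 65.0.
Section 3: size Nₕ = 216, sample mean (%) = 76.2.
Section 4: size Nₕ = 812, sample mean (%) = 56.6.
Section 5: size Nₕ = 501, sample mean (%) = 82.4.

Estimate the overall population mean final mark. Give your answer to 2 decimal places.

68.08

N = 2562; weights Wₕ = Nₕ/N = (0.1698, 0.2334, 0.0843, 0.3169, 0.1956).
x̄_st = Σ Wₕ·x̄ₕ = 0.1698·73.2 + 0.2334·65.0 + 0.0843·76.2 + 0.3169·56.6 + 0.1956·82.4 ≈ 68.0768...
→ 68.08.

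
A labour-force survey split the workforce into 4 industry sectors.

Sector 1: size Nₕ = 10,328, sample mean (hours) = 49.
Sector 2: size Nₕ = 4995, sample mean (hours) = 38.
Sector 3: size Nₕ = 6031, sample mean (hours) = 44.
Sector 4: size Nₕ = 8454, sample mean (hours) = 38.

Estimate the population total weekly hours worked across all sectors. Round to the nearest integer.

1: 10328·49 = 506072
2: 4995·38 = 189810
3: 6031·44 = 265364
4: 8454·38 = 321252
τ̂ = Σ Nₕx̄ₕ = 1282498.

1282498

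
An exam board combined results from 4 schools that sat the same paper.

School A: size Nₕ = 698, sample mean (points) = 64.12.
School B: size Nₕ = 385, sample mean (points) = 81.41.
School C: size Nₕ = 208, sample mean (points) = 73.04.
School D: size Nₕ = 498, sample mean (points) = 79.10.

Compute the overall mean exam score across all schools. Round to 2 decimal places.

73.05

x̄_st = (Σ Nₕx̄ₕ) / (Σ Nₕ) = (698·64.12 + 385·81.41 + 208·73.04 + 498·79.10) / 1789
= 130682.73 / 1789 = 73.0479... → 73.05.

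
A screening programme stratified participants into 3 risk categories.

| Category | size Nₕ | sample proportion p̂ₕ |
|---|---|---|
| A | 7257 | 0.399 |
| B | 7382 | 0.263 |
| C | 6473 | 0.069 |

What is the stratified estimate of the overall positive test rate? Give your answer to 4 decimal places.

Wₕ = Nₕ/N with N = 21112: 0.3437, 0.3497, 0.3066.
p̂_st = 0.3437·0.399 + 0.3497·0.263 + 0.3066·0.069 ≈ 0.250267... → 0.2503.

0.2503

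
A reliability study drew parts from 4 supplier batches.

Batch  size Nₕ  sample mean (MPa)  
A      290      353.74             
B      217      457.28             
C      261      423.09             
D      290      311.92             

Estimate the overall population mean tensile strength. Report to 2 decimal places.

380.62

N = 290 + 217 + 261 + 290 = 1058.
The stratified mean weights each stratum mean by its population share Nₕ/N.
Σ Nₕx̄ₕ = 290·353.74 + 217·457.28 + 261·423.09 + 290·311.92 = 102584.6 + 99229.76 + 110426.49 + 90456.8 = 402697.65.
Divide by N: 402697.65 / 1058 = 380.6216... → 380.62.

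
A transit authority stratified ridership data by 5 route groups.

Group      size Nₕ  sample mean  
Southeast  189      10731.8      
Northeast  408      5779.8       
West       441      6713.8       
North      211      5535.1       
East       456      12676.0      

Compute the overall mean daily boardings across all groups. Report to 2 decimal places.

8384.41

N = 189 + 408 + 441 + 211 + 456 = 1705.
Weight each subgroup mean by Nₕ/N and sum.
Σ Nₕx̄ₕ = 189·10731.8 + 408·5779.8 + 441·6713.8 + 211·5535.1 + 456·12676.0 = 2028310.2 + 2358158.4 + 2960785.8 + 1167906.1 + 5780256 = 14295416.5.
Divide by N: 14295416.5 / 1705 = 8384.4085... → 8384.41.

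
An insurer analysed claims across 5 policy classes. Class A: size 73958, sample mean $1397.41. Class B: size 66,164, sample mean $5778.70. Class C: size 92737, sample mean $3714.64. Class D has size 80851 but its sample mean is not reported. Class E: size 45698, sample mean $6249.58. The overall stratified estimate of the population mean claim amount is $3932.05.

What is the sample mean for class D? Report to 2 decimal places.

N = 73958 + 66164 + 92737 + 80851 + 45698 = 359408.
Overall total = μ·N = 3932.05·359408 = 1413210226.4.
Subtract the known strata: 73958·1397.41 + 66164·5778.70 + 92737·3714.64 + 45698·6249.58 = 1115769432.1.
Remaining total for class D: 1413210226.4 − 1115769432.1 = 297440794.3.
Divide by its size: 297440794.3 / 80851 = 3678.8759... → 3678.88.

3678.88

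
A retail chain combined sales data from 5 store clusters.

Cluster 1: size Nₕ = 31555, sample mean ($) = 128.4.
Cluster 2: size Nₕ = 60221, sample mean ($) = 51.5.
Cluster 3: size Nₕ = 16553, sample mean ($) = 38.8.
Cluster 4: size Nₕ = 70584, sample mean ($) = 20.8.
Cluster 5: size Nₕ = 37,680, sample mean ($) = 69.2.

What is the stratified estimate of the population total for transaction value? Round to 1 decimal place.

Estimate total by summing Nₕ·x̄ₕ over strata.
31555·128.4 + 60221·51.5 + 16553·38.8 + 70584·20.8 + 37680·69.2 = 4051662 + 3101381.5 + 642256.4 + 1468147.2 + 2607456 = 11870903.1.

11870903.1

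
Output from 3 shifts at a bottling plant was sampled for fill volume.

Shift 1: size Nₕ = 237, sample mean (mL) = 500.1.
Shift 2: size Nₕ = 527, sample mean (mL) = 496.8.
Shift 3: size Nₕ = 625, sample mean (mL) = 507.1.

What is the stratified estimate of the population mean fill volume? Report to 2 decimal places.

x̄_st = (Σ Nₕx̄ₕ) / (Σ Nₕ) = (237·500.1 + 527·496.8 + 625·507.1) / 1389
= 697274.8 / 1389 = 501.9977... → 502.00.

502.00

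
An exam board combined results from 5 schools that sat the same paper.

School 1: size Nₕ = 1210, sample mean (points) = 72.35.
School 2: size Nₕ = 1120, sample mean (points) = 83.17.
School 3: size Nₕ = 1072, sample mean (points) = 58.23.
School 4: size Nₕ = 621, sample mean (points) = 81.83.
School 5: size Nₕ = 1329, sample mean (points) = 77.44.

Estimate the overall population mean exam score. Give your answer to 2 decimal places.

74.15

N = 1210 + 1120 + 1072 + 621 + 1329 = 5352.
Overall mean = Σ (Nₕ/N)·x̄ₕ — weight by population share, not a simple average.
Σ Nₕx̄ₕ = 1210·72.35 + 1120·83.17 + 1072·58.23 + 621·81.83 + 1329·77.44 = 87543.5 + 93150.4 + 62422.56 + 50816.43 + 102917.76 = 396850.65.
Divide by N: 396850.65 / 5352 = 74.1500... → 74.15.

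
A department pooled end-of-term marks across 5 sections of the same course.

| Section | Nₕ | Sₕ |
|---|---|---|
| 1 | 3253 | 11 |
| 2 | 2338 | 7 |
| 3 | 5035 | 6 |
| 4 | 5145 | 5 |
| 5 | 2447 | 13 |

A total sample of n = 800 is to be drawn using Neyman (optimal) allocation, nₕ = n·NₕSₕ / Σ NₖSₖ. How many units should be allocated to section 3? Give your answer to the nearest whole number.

Σ NₕSₕ = 3253·11 + 2338·7 + 5035·6 + 5145·5 + 2447·13 = 139895.
Share for 3: 30210/139895 = 0.21595.
n_3 = 800 × 0.21595 = 172.758... → 173.

173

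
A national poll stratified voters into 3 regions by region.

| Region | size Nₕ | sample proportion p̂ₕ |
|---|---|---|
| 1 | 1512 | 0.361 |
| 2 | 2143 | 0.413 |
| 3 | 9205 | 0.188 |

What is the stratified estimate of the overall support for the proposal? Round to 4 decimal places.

Wₕ = Nₕ/N with N = 12860: 0.1176, 0.1666, 0.7158.
p̂_st = 0.1176·0.361 + 0.1666·0.413 + 0.7158·0.188 ≈ 0.245834... → 0.2458.

0.2458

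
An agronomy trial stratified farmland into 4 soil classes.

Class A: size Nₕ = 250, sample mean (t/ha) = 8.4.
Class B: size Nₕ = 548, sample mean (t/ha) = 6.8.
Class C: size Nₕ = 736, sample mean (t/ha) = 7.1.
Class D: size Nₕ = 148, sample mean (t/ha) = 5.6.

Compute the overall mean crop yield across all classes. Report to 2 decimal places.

7.06

N = 250 + 548 + 736 + 148 = 1682.
Weight each subgroup mean by Nₕ/N and sum.
Σ Nₕx̄ₕ = 250·8.4 + 548·6.8 + 736·7.1 + 148·5.6 = 2100 + 3726.4 + 5225.6 + 828.8 = 11880.8.
Divide by N: 11880.8 / 1682 = 7.0635... → 7.06.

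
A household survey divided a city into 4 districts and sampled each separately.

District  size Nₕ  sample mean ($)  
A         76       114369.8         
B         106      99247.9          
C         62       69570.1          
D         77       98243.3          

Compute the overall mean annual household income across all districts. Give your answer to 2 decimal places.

N = 76 + 106 + 62 + 77 = 321.
Weight each subgroup mean by Nₕ/N and sum.
Σ Nₕx̄ₕ = 76·114369.8 + 106·99247.9 + 62·69570.1 + 77·98243.3 = 8692104.8 + 10520277.4 + 4313346.2 + 7564734.1 = 31090462.5.
Divide by N: 31090462.5 / 321 = 96855.0234... → 96855.02.

96855.02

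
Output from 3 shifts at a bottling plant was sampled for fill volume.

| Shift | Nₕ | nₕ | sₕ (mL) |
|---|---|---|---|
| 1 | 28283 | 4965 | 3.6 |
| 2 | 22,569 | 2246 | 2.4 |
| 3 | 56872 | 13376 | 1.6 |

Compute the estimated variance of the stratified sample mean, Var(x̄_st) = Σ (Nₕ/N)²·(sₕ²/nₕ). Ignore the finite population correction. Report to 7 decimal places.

N = 107724. Term for each stratum: Wₕ²sₕ²/nₕ.
Var(x̄_st) = 0.0001799334 + 0.0001125673 + 0.0000533440 = 0.0003458448 → 0.0003458.

0.0003458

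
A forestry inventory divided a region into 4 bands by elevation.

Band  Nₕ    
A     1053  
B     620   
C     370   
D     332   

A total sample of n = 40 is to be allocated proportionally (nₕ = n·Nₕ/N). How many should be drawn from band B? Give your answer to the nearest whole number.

N = 1053 + 620 + 370 + 332 = 2375.
n_B = 40·620/2375 = 10.442... → 10.

10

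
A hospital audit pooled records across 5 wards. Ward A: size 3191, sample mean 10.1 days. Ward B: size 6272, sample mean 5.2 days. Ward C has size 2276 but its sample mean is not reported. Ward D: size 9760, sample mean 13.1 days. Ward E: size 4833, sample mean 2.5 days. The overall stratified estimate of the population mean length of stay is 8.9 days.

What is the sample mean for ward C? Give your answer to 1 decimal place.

N = 3191 + 6272 + 2276 + 9760 + 4833 = 26332.
Overall total = μ·N = 8.9·26332 = 234354.8.
Subtract the known strata: 3191·10.1 + 6272·5.2 + 9760·13.1 + 4833·2.5 = 204782.
Remaining total for ward C: 234354.8 − 204782 = 29572.8.
Divide by its size: 29572.8 / 2276 = 12.993... → 13.0.

13.0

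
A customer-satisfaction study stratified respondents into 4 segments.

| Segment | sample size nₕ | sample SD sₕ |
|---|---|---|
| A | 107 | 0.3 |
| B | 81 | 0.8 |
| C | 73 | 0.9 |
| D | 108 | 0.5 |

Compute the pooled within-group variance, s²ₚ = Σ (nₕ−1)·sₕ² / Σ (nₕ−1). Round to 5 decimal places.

Degrees of freedom: 106 + 80 + 72 + 107 = 365.
Σ(nₕ−1)sₕ² = 106·0.09 + 80·0.64 + 72·0.81 + 107·0.25 = 145.81.
s²ₚ = 145.81 / 365 = 0.3994795... → 0.39948.

0.39948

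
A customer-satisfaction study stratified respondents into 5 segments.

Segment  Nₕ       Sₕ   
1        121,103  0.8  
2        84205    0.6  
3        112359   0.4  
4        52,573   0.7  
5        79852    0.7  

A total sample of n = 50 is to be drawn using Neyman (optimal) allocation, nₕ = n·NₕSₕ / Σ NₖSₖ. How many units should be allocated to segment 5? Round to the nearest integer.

Σ NₕSₕ = 121103·0.8 + 84205·0.6 + 112359·0.4 + 52573·0.7 + 79852·0.7 = 285046.5.
Share for 5: 55896.4/285046.5 = 0.19610.
n_5 = 50 × 0.19610 = 9.805... → 10.

10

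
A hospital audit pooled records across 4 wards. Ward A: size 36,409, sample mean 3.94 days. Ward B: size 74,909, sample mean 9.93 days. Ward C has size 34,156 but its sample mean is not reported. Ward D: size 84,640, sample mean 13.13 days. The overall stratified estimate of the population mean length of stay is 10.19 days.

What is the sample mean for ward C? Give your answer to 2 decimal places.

Σ Nₕx̄ₕ = N·μ, so 34156·x̄_C = 230114·10.19 − (36409·3.94 + 74909·9.93 + 84640·13.13).
= 2344861.66 − 1998621.03 = 346240.63.
x̄_C = 346240.63 / 34156 = 10.1370... → 10.14.

10.14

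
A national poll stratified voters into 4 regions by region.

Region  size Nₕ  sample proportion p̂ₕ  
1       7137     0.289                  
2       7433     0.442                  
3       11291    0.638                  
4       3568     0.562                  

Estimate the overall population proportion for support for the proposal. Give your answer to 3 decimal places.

Wₕ = Nₕ/N with N = 29429: 0.2425, 0.2526, 0.3837, 0.1212.
p̂_st = 0.2425·0.289 + 0.2526·0.442 + 0.3837·0.638 + 0.1212·0.562 ≈ 0.49464... → 0.495.

0.495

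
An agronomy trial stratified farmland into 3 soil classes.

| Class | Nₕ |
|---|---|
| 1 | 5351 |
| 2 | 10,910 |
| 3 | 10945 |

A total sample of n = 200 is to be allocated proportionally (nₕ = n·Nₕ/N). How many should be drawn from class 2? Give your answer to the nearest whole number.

Share of class 2 = 10910/27206 = 0.40101.
Allocate 200 × 0.40101 = 80.203... → 80.

80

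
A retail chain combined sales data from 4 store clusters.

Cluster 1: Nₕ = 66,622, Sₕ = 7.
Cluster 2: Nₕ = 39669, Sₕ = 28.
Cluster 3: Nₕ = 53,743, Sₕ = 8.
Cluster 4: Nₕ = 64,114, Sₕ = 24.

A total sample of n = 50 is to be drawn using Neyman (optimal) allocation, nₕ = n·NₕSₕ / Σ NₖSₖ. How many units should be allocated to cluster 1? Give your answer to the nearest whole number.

1: NₕSₕ = 66622·7 = 466354
2: NₕSₕ = 39669·28 = 1110732
3: NₕSₕ = 53743·8 = 429944
4: NₕSₕ = 64114·24 = 1538736
Σ NₕSₕ = 3545766.
n_1 = 50·466354/3545766 = 6.576... → 7.

7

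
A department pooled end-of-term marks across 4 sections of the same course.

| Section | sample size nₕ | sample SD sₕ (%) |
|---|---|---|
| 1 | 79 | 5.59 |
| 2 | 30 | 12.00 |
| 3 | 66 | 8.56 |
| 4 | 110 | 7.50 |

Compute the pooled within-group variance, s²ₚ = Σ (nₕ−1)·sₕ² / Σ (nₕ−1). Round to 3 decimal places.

62.304

1: (79−1)·5.59² = 78·31.2481 = 2437.3518
2: (30−1)·12.00² = 29·144 = 4176
3: (66−1)·8.56² = 65·73.2736 = 4762.784
4: (110−1)·7.50² = 109·56.25 = 6131.25
Numerator = 17507.3858; denominator = Σ(nₕ−1) = 281.
s²ₚ = 17507.3858/281 = 62.30386... → 62.304.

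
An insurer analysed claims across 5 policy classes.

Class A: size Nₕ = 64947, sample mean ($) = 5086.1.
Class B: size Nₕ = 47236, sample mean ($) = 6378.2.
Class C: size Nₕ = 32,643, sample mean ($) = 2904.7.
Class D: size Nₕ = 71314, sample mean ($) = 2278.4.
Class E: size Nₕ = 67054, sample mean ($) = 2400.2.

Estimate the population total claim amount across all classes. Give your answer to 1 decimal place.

1049850542.4

A: 64947·5086.1 = 330326936.7
B: 47236·6378.2 = 301280655.2
C: 32643·2904.7 = 94818122.1
D: 71314·2278.4 = 162481817.6
E: 67054·2400.2 = 160943010.8
τ̂ = Σ Nₕx̄ₕ = 1049850542.4.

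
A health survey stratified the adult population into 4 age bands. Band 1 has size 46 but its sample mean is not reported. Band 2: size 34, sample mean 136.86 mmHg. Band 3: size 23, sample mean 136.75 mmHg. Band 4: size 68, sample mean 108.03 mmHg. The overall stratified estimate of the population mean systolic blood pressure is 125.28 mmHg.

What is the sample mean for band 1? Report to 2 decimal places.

136.49

N = 46 + 34 + 23 + 68 = 171.
Overall total = μ·N = 125.28·171 = 21422.88.
Subtract the known strata: 34·136.86 + 23·136.75 + 68·108.03 = 15144.53.
Remaining total for band 1: 21422.88 − 15144.53 = 6278.35.
Divide by its size: 6278.35 / 46 = 136.4859... → 136.49.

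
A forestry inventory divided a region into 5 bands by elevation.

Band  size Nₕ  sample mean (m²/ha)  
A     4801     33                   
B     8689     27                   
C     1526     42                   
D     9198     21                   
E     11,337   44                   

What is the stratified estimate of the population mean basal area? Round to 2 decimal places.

32.32

x̄_st = (Σ Nₕx̄ₕ) / (Σ Nₕ) = (4801·33 + 8689·27 + 1526·42 + 9198·21 + 11337·44) / 35551
= 1149114 / 35551 = 32.3230... → 32.32.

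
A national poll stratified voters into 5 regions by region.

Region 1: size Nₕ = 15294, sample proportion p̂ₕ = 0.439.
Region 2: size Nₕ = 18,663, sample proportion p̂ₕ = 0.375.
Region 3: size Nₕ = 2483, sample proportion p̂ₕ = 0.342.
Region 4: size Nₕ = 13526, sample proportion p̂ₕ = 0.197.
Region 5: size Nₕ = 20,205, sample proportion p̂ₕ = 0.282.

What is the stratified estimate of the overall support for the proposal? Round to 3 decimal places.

Wₕ = Nₕ/N with N = 70171: 0.2180, 0.2660, 0.0354, 0.1928, 0.2879.
p̂_st = 0.2180·0.439 + 0.2660·0.375 + 0.0354·0.342 + 0.1928·0.197 + 0.2879·0.282 ≈ 0.32669... → 0.327.

0.327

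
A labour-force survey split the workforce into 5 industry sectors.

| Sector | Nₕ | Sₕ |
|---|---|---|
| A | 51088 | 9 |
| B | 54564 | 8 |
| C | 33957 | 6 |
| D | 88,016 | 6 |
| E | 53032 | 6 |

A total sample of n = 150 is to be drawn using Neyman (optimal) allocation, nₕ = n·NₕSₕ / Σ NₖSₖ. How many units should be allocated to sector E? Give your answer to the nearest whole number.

Σ NₕSₕ = 51088·9 + 54564·8 + 33957·6 + 88016·6 + 53032·6 = 1946334.
Share for E: 318192/1946334 = 0.16348.
n_E = 150 × 0.16348 = 24.522... → 25.

25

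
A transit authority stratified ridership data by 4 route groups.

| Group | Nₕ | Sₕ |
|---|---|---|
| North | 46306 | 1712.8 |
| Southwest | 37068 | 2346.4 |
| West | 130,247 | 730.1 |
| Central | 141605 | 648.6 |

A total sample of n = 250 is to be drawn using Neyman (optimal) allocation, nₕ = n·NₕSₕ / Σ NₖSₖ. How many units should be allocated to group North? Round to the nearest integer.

North: NₕSₕ = 46306·1712.8 = 79312916.8
Southwest: NₕSₕ = 37068·2346.4 = 86976355.2
West: NₕSₕ = 130247·730.1 = 95093334.7
Central: NₕSₕ = 141605·648.6 = 91845003
Σ NₕSₕ = 353227609.7.
n_North = 250·79312916.8/353227609.7 = 56.134... → 56.

56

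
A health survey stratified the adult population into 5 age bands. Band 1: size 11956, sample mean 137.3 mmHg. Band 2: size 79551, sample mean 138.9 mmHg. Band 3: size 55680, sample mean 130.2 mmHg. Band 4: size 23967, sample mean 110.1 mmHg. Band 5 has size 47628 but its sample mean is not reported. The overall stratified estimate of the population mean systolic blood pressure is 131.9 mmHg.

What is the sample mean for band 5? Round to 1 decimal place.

Σ Nₕx̄ₕ = N·μ, so 47628·x̄_5 = 218782·131.9 − (11956·137.3 + 79551·138.9 + 55680·130.2 + 23967·110.1).
= 28857345.8 − 22579495.4 = 6277850.4.
x̄_5 = 6277850.4 / 47628 = 131.810... → 131.8.

131.8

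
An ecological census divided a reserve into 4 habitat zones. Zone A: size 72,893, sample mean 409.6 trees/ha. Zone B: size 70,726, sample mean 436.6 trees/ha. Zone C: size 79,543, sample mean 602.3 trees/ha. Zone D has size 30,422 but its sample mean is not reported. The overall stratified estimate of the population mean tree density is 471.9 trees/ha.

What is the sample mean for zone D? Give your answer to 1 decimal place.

N = 72893 + 70726 + 79543 + 30422 = 253584.
Overall total = μ·N = 471.9·253584 = 119666289.6.
Subtract the known strata: 72893·409.6 + 70726·436.6 + 79543·602.3 = 108644693.3.
Remaining total for zone D: 119666289.6 − 108644693.3 = 11021596.3.
Divide by its size: 11021596.3 / 30422 = 362.290... → 362.3.

362.3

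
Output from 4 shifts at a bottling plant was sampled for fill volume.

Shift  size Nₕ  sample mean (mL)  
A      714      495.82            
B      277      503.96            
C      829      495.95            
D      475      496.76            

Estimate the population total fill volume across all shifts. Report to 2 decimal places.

A: 714·495.82 = 354015.48
B: 277·503.96 = 139596.92
C: 829·495.95 = 411142.55
D: 475·496.76 = 235961
τ̂ = Σ Nₕx̄ₕ = 1140715.95.

1140715.95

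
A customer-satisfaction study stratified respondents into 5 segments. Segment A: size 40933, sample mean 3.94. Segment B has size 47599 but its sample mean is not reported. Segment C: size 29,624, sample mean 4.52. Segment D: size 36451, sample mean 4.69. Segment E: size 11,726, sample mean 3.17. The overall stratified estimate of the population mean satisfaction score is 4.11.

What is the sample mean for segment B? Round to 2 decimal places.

N = 40933 + 47599 + 29624 + 36451 + 11726 = 166333.
Overall total = μ·N = 4.11·166333 = 683628.63.
Subtract the known strata: 40933·3.94 + 29624·4.52 + 36451·4.69 + 11726·3.17 = 503303.11.
Remaining total for segment B: 683628.63 − 503303.11 = 180325.52.
Divide by its size: 180325.52 / 47599 = 3.7884... → 3.79.

3.79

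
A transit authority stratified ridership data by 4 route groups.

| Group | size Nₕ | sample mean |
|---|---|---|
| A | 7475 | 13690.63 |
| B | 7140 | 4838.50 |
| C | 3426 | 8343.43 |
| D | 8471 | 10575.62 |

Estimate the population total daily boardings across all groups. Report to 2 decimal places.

255055017.45

A: 7475·13690.63 = 102337459.25
B: 7140·4838.50 = 34546890
C: 3426·8343.43 = 28584591.18
D: 8471·10575.62 = 89586077.02
τ̂ = Σ Nₕx̄ₕ = 255055017.45.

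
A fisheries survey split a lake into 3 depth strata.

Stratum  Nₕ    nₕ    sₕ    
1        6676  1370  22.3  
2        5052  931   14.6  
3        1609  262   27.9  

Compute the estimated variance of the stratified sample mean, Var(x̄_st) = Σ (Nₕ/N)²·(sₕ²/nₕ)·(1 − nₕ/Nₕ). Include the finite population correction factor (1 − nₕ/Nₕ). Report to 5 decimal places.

N = 13337. Term for each stratum: Wₕ²sₕ²/nₕ·(1−nₕ/Nₕ).
Var(x̄_st) = 0.07228637 + 0.02679820 + 0.03620049 = 0.13528507 → 0.13529.

0.13529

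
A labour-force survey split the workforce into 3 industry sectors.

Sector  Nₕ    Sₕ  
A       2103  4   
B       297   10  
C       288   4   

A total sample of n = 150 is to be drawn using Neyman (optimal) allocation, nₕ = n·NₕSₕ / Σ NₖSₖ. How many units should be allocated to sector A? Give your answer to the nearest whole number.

Σ NₕSₕ = 2103·4 + 297·10 + 288·4 = 12534.
Share for A: 8412/12534 = 0.67113.
n_A = 150 × 0.67113 = 100.670... → 101.

101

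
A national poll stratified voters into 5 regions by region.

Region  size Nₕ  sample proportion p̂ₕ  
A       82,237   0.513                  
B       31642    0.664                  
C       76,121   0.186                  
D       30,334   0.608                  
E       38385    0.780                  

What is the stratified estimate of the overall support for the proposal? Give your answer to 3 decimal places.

0.486

Wₕ = Nₕ/N with N = 258719: 0.3179, 0.1223, 0.2942, 0.1172, 0.1484.
p̂_st = 0.3179·0.513 + 0.1223·0.664 + 0.2942·0.186 + 0.1172·0.608 + 0.1484·0.780 ≈ 0.48601... → 0.486.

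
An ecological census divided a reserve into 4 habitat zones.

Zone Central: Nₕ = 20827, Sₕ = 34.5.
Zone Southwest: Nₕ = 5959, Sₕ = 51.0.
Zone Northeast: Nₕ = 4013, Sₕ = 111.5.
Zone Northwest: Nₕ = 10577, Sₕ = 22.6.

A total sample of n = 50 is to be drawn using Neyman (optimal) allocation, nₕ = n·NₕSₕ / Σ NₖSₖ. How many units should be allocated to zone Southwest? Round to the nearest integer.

9

Central: NₕSₕ = 20827·34.5 = 718531.5
Southwest: NₕSₕ = 5959·51.0 = 303909
Northeast: NₕSₕ = 4013·111.5 = 447449.5
Northwest: NₕSₕ = 10577·22.6 = 239040.2
Σ NₕSₕ = 1708930.2.
n_Southwest = 50·303909/1708930.2 = 8.892... → 9.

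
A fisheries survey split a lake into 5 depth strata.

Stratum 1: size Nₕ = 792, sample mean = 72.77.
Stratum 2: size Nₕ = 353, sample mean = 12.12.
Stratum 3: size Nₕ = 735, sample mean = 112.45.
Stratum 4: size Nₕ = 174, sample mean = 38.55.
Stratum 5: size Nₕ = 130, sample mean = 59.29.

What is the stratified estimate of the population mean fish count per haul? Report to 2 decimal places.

N = 2184; weights Wₕ = Nₕ/N = (0.3626, 0.1616, 0.3365, 0.0797, 0.0595).
x̄_st = Σ Wₕ·x̄ₕ = 0.3626·72.77 + 0.1616·12.12 + 0.3365·112.45 + 0.0797·38.55 + 0.0595·59.29 ≈ 72.7923...
→ 72.79.

72.79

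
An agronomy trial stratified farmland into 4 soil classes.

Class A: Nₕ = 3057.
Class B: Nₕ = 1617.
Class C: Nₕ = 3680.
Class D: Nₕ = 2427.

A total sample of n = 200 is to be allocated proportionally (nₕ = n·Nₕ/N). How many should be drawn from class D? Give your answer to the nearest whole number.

N = 3057 + 1617 + 3680 + 2427 = 10781.
n_D = 200·2427/10781 = 45.024... → 45.

45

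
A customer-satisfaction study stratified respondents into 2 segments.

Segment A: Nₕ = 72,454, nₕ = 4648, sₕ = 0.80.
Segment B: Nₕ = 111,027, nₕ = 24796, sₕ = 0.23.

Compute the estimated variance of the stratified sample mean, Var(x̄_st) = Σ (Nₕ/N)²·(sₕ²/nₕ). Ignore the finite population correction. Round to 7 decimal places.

N = 183481. Term for each stratum: Wₕ²sₕ²/nₕ.
Var(x̄_st) = 0.0000214712 + 0.0000007812 = 0.0000222524 → 0.0000223.

0.0000223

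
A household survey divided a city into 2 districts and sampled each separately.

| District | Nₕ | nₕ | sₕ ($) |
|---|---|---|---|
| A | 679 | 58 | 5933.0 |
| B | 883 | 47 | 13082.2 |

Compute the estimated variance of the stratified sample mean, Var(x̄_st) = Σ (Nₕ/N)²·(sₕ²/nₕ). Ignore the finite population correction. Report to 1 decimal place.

1278334.6

N = 1562. Term for each stratum: Wₕ²sₕ²/nₕ.
Var(x̄_st) = 114682.7749 + 1163651.8352 = 1278334.6101 → 1278334.6.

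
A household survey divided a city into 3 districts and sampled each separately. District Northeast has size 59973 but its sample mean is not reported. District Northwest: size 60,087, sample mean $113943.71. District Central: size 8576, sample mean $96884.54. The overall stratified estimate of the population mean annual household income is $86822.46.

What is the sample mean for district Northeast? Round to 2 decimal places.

N = 59973 + 60087 + 8576 = 128636.
Overall total = μ·N = 86822.46·128636 = 11168493964.56.
Subtract the known strata: 60087·113943.71 + 8576·96884.54 = 7677417517.81.
Remaining total for district Northeast: 11168493964.56 − 7677417517.81 = 3491076446.75.
Divide by its size: 3491076446.75 / 59973 = 58210.8023... → 58210.80.

58210.80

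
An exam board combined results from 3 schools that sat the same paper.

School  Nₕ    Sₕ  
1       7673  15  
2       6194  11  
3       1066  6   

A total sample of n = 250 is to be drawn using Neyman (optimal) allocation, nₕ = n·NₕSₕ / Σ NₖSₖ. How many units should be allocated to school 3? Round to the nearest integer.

1: NₕSₕ = 7673·15 = 115095
2: NₕSₕ = 6194·11 = 68134
3: NₕSₕ = 1066·6 = 6396
Σ NₕSₕ = 189625.
n_3 = 250·6396/189625 = 8.432... → 8.

8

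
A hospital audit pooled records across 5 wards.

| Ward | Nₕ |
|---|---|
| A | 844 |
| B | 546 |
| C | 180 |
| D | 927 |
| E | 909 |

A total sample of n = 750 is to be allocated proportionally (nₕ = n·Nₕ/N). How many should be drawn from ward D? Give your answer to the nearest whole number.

204

N = 844 + 546 + 180 + 927 + 909 = 3406.
n_D = 750·927/3406 = 204.125... → 204.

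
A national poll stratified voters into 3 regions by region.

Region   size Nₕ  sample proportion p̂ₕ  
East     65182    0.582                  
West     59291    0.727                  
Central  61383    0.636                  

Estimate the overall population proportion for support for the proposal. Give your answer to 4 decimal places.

0.6461

Wₕ = Nₕ/N with N = 185856: 0.3507, 0.3190, 0.3303.
p̂_st = 0.3507·0.582 + 0.3190·0.727 + 0.3303·0.636 ≈ 0.646092... → 0.6461.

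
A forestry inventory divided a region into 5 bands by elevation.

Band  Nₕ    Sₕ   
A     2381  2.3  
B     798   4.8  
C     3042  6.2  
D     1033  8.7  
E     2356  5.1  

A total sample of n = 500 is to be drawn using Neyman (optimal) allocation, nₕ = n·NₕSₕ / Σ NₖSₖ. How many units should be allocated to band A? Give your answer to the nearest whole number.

A: NₕSₕ = 2381·2.3 = 5476.3
B: NₕSₕ = 798·4.8 = 3830.4
C: NₕSₕ = 3042·6.2 = 18860.4
D: NₕSₕ = 1033·8.7 = 8987.1
E: NₕSₕ = 2356·5.1 = 12015.6
Σ NₕSₕ = 49169.8.
n_A = 500·5476.3/49169.8 = 55.688... → 56.

56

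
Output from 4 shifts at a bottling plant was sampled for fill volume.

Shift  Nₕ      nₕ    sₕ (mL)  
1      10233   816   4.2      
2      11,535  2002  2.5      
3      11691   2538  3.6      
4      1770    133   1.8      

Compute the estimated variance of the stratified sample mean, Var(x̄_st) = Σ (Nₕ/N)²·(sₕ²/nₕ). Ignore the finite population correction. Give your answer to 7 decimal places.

N = 35229; Wₕ = Nₕ/N.
shift 1: (10233/35229)²·4.2²/816 = 0.0018239534
shift 2: (11535/35229)²·2.5²/2002 = 0.0003346960
shift 3: (11691/35229)²·3.6²/2538 = 0.0005623621
shift 4: (1770/35229)²·1.8²/133 = 0.0000614949
Sum = 0.0027825065 → 0.0027825.

0.0027825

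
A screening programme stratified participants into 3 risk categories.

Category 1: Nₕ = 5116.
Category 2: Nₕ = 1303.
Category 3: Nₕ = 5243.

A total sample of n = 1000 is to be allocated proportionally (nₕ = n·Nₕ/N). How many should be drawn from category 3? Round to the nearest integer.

450

Share of category 3 = 5243/11662 = 0.44958.
Allocate 1000 × 0.44958 = 449.580... → 450.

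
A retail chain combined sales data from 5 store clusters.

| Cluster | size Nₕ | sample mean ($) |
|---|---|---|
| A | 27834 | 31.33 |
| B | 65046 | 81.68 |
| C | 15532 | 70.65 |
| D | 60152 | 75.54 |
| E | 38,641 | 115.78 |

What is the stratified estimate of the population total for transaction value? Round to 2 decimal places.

Estimate total by summing Nₕ·x̄ₕ over strata.
27834·31.33 + 65046·81.68 + 15532·70.65 + 60152·75.54 + 38641·115.78 = 872039.22 + 5312957.28 + 1097335.8 + 4543882.08 + 4473854.98 = 16300069.36.

16300069.36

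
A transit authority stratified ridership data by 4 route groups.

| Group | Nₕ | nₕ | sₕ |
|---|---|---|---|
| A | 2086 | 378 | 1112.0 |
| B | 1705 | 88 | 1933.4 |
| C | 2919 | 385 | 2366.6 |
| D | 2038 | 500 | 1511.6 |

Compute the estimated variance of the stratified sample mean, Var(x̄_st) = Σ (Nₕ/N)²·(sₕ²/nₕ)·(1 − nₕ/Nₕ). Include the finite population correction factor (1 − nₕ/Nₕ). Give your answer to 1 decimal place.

N = 8748. Term for each stratum: Wₕ²sₕ²/nₕ·(1−nₕ/Nₕ).
Var(x̄_st) = 152.3009 + 1530.3036 + 1406.0869 + 187.1745 = 3275.8659 → 3275.9.

3275.9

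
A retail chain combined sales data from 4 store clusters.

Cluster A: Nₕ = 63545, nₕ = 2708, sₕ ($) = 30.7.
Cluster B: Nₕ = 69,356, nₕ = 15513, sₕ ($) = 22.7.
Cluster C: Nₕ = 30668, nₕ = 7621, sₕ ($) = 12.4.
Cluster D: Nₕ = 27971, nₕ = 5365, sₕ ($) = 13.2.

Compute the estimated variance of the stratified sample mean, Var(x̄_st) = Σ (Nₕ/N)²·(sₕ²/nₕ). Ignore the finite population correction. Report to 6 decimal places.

N = 191540; Wₕ = Nₕ/N.
cluster A: (63545/191540)²·30.7²/2708 = 0.038306449
cluster B: (69356/191540)²·22.7²/15513 = 0.004355169
cluster C: (30668/191540)²·12.4²/7621 = 0.000517230
cluster D: (27971/191540)²·13.2²/5365 = 0.000692588
Sum = 0.043871436 → 0.043871.

0.043871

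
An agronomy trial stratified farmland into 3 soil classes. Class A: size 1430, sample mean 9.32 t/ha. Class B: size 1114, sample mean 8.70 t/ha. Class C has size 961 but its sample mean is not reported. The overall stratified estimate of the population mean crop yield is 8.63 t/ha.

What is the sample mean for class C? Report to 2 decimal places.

Σ Nₕx̄ₕ = N·μ, so 961·x̄_C = 3505·8.63 − (1430·9.32 + 1114·8.70).
= 30248.15 − 23019.4 = 7228.75.
x̄_C = 7228.75 / 961 = 7.5221... → 7.52.

7.52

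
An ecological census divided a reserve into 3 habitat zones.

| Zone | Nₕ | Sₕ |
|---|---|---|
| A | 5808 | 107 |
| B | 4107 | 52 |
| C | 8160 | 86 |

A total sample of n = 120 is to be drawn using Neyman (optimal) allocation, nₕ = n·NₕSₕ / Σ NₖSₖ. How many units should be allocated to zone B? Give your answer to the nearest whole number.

17

Σ NₕSₕ = 5808·107 + 4107·52 + 8160·86 = 1536780.
Share for B: 213564/1536780 = 0.13897.
n_B = 120 × 0.13897 = 16.676... → 17.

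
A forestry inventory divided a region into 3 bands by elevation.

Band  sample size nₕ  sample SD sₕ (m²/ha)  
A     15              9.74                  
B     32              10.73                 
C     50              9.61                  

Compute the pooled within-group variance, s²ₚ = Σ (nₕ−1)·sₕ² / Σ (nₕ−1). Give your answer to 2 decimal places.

100.24

Degrees of freedom: 14 + 31 + 49 = 94.
Σ(nₕ−1)sₕ² = 14·94.8676 + 31·115.1329 + 49·92.3521 = 9422.5192.
s²ₚ = 9422.5192 / 94 = 100.2396... → 100.24.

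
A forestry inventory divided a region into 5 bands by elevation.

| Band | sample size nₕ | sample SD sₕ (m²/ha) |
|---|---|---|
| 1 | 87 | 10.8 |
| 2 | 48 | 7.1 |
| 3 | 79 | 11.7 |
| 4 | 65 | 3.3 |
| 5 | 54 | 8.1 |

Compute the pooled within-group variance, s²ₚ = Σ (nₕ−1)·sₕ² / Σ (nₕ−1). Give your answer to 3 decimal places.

83.085

Degrees of freedom: 86 + 47 + 78 + 64 + 53 = 328.
Σ(nₕ−1)sₕ² = 86·116.64 + 47·50.41 + 78·136.89 + 64·10.89 + 53·65.61 = 27252.02.
s²ₚ = 27252.02 / 328 = 83.08543... → 83.085.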